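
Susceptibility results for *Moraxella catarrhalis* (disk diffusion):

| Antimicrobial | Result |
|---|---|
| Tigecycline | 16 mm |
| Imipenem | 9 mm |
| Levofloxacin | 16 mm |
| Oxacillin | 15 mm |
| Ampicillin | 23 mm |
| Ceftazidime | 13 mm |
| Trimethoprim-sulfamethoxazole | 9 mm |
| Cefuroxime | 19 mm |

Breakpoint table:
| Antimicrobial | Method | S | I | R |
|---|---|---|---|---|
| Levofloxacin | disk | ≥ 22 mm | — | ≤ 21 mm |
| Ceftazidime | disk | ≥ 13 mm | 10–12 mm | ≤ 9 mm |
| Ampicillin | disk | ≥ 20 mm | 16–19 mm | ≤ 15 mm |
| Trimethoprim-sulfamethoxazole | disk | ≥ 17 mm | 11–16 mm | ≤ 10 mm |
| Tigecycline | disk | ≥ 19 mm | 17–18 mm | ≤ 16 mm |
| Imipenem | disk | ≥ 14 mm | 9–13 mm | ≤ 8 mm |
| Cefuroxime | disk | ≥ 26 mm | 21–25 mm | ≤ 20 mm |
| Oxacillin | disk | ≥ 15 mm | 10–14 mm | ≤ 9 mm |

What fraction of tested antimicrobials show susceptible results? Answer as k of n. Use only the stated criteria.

Tigecycline (16 mm) ≤ 16 mm → R
Imipenem: 9 mm is in 9–13 mm → intermediate
Levofloxacin: 16 mm is ≤ 21 mm — resistant
Oxacillin (15 mm) ≥ 15 mm ⇒ Susceptible
Ampicillin: 23 mm is ≥ 20 mm — susceptible
Ceftazidime (13 mm) ≥ 13 mm → Susceptible
Trimethoprim-sulfamethoxazole 9 mm: ≤ 10 mm ⇒ Resistant
Cefuroxime (19 mm) ≤ 20 mm ⇒ resistant
Susceptible: 3/8

3 of 8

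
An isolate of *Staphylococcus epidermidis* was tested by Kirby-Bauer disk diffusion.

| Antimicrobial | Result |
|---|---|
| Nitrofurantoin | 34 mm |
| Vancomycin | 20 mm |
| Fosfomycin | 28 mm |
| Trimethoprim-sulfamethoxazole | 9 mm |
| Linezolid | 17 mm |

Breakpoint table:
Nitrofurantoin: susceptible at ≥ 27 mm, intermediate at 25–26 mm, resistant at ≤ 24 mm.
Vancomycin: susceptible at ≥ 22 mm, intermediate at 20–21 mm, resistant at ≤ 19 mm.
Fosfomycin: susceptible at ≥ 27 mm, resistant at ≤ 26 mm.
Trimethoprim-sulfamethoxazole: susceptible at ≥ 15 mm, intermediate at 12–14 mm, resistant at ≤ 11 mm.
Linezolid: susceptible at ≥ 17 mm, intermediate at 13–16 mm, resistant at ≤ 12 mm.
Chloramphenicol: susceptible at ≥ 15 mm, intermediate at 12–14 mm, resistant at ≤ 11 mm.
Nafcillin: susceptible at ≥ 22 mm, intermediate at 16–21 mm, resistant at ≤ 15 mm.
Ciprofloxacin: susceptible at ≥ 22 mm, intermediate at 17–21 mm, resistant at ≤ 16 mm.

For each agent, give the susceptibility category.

S, I, S, R, S

Nitrofurantoin 34 mm: ≥ 27 mm — Susceptible
Vancomycin 20 mm: in 20–21 mm → Intermediate
Fosfomycin: 28 mm is ≥ 27 mm → S
Trimethoprim-sulfamethoxazole: 9 mm is ≤ 11 mm → resistant
Linezolid (17 mm) ≥ 17 mm ⇒ susceptible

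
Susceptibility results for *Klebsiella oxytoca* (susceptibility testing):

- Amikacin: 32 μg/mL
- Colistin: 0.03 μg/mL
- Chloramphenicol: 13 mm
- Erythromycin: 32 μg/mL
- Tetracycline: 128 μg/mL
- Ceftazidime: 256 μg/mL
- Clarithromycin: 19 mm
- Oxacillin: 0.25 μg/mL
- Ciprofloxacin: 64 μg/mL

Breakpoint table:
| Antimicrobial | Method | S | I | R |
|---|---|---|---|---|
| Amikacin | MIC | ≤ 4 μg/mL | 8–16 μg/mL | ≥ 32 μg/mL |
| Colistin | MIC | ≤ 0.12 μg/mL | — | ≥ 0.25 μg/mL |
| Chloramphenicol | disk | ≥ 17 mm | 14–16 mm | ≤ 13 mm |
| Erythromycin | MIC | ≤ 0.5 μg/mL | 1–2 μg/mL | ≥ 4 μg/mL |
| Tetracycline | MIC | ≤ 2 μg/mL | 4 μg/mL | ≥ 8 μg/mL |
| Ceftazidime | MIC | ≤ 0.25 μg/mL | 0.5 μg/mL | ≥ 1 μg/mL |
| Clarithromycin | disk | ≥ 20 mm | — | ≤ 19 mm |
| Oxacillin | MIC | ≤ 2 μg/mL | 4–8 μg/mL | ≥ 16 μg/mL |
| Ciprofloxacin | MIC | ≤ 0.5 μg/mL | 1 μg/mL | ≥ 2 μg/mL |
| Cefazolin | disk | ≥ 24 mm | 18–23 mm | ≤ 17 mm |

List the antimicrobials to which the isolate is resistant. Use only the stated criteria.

Amikacin (32 μg/mL) ≥ 32 μg/mL — R
Colistin 0.03 μg/mL: ≤ 0.12 μg/mL → S
Chloramphenicol: 13 mm is ≤ 13 mm — Resistant
Erythromycin 32 μg/mL: ≥ 4 μg/mL — resistant
Tetracycline (128 μg/mL) ≥ 8 μg/mL → R
Ceftazidime (256 μg/mL) ≥ 1 μg/mL ⇒ resistant
Clarithromycin (19 mm) ≤ 19 mm — resistant
Oxacillin (0.25 μg/mL) ≤ 2 μg/mL — Susceptible
Ciprofloxacin (64 μg/mL) ≥ 2 μg/mL ⇒ Resistant

amikacin, chloramphenicol, erythromycin, tetracycline, ceftazidime, clarithromycin, ciprofloxacin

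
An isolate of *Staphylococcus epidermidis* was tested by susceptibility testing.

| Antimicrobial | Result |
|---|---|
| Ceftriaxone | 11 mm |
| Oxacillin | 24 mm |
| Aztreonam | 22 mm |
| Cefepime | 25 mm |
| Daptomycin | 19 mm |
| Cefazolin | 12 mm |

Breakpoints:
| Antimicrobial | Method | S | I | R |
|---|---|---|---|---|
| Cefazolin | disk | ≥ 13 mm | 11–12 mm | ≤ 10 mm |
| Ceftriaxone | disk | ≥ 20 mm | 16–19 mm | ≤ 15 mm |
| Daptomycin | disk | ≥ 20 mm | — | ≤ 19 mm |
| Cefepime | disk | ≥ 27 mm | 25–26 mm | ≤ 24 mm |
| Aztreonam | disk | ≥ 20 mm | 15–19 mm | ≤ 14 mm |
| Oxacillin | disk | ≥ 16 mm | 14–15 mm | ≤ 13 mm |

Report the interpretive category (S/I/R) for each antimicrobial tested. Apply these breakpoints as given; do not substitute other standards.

R, S, S, I, R, I

Ceftriaxone: 11 mm is ≤ 15 mm — R
Oxacillin (24 mm) ≥ 16 mm → S
Aztreonam: 22 mm is ≥ 20 mm — Susceptible
Cefepime (25 mm) in 25–26 mm ⇒ Intermediate
Daptomycin 19 mm: ≤ 19 mm → resistant
Cefazolin: 12 mm is in 11–12 mm ⇒ intermediate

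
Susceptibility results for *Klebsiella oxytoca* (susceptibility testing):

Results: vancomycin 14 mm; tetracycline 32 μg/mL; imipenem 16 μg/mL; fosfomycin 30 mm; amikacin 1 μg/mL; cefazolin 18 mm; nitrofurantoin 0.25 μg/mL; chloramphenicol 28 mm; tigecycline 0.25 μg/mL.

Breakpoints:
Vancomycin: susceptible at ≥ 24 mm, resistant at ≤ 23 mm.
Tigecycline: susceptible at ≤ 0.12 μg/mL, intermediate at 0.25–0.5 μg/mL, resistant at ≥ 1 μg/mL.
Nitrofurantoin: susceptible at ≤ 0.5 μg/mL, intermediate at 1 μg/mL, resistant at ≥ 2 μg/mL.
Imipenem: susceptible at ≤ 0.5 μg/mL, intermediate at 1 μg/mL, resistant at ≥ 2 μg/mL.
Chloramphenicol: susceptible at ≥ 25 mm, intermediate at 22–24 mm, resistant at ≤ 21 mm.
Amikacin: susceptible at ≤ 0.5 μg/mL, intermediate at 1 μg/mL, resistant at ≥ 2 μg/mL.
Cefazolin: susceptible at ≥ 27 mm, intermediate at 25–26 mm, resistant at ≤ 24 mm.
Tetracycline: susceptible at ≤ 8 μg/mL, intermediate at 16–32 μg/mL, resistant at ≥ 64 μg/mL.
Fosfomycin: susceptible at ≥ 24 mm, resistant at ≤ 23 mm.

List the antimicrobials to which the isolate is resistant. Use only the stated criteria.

vancomycin, imipenem, cefazolin

Vancomycin (14 mm) ≤ 23 mm → R
Tetracycline 32 μg/mL: in 16–32 μg/mL → intermediate
Imipenem (16 μg/mL) ≥ 2 μg/mL → Resistant
Fosfomycin 30 mm: ≥ 24 mm — susceptible
Amikacin (1 μg/mL) = 1 μg/mL ⇒ intermediate
Cefazolin (18 mm) ≤ 24 mm → resistant
Nitrofurantoin 0.25 μg/mL: ≤ 0.5 μg/mL → susceptible
Chloramphenicol (28 mm) ≥ 25 mm — S
Tigecycline 0.25 μg/mL: in 0.25–0.5 μg/mL → intermediate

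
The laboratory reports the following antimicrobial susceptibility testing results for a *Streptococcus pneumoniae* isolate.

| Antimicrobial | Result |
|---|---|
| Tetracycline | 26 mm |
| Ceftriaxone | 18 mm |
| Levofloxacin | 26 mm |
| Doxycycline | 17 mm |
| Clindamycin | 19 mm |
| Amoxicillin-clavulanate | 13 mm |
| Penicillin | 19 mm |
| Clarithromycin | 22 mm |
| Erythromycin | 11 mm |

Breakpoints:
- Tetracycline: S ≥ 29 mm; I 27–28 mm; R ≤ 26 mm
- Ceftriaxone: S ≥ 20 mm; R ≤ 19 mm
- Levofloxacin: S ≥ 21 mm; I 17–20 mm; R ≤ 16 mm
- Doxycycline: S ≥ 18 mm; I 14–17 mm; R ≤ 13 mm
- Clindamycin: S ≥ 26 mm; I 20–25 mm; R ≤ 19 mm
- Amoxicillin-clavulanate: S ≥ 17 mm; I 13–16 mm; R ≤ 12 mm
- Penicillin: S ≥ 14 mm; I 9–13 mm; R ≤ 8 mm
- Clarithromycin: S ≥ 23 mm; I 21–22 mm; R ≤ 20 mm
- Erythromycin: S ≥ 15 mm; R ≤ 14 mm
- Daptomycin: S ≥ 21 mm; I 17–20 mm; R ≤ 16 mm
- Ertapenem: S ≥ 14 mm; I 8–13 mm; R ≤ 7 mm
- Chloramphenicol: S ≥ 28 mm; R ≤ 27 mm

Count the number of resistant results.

Tetracycline: 26 mm is ≤ 26 mm ⇒ R
Ceftriaxone (18 mm) ≤ 19 mm — Resistant
Levofloxacin: 26 mm is ≥ 21 mm ⇒ susceptible
Doxycycline: 17 mm is in 14–17 mm — intermediate
Clindamycin (19 mm) ≤ 19 mm — resistant
Amoxicillin-clavulanate (13 mm) in 13–16 mm → intermediate
Penicillin: 19 mm is ≥ 14 mm — susceptible
Clarithromycin 22 mm: in 21–22 mm → I
Erythromycin 11 mm: ≤ 14 mm → R
Resistant: 4

4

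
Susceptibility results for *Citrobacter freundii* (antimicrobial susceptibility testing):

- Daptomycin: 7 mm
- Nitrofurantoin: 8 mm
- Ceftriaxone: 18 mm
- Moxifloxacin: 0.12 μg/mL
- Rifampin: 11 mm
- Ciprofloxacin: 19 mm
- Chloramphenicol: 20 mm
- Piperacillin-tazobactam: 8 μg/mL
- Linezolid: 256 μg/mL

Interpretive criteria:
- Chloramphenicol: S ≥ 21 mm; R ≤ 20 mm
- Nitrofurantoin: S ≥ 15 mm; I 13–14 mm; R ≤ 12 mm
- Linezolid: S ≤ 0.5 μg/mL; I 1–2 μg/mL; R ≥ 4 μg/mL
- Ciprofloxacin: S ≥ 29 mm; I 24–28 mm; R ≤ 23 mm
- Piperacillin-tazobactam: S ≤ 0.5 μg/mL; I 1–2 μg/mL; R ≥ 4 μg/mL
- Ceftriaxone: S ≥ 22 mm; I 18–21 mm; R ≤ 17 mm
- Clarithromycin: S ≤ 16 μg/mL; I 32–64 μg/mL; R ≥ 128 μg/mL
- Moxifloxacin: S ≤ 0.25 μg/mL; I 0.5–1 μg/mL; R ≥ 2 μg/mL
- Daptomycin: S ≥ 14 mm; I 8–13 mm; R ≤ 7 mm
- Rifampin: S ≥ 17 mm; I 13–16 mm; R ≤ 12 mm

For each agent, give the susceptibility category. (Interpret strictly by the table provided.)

Daptomycin 7 mm: ≤ 7 mm → Resistant
Nitrofurantoin (8 mm) ≤ 12 mm ⇒ Resistant
Ceftriaxone (18 mm) in 18–21 mm ⇒ I
Moxifloxacin: 0.12 μg/mL is ≤ 0.25 μg/mL → Susceptible
Rifampin 11 mm: ≤ 12 mm → resistant
Ciprofloxacin: 19 mm is ≤ 23 mm → Resistant
Chloramphenicol 20 mm: ≤ 20 mm → R
Piperacillin-tazobactam 8 μg/mL: ≥ 4 μg/mL — R
Linezolid 256 μg/mL: ≥ 4 μg/mL ⇒ Resistant

R, R, I, S, R, R, R, R, R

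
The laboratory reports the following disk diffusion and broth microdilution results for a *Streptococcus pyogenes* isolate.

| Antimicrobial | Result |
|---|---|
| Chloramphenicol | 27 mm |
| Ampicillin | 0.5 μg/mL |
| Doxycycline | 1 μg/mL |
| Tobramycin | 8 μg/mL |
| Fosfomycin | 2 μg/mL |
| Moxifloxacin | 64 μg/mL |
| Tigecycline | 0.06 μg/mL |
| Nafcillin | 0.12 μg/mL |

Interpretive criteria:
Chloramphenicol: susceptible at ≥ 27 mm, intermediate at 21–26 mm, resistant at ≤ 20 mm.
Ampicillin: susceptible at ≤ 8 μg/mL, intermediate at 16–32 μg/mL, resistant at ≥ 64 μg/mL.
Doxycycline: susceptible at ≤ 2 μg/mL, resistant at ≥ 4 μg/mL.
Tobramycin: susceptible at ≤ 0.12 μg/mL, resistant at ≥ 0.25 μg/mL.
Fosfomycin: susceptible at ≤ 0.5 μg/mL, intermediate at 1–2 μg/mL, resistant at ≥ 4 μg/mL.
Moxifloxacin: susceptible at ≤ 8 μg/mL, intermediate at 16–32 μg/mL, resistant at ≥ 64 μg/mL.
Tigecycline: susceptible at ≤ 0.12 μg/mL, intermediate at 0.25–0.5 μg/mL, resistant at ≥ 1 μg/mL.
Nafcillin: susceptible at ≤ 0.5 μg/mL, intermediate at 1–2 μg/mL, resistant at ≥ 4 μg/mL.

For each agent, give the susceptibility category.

S, S, S, R, I, R, S, S

Chloramphenicol 27 mm: ≥ 27 mm → S
Ampicillin: 0.5 μg/mL is ≤ 8 μg/mL ⇒ S
Doxycycline 1 μg/mL: ≤ 2 μg/mL → Susceptible
Tobramycin 8 μg/mL: ≥ 0.25 μg/mL ⇒ R
Fosfomycin 2 μg/mL: in 1–2 μg/mL ⇒ intermediate
Moxifloxacin (64 μg/mL) ≥ 64 μg/mL → resistant
Tigecycline: 0.06 μg/mL is ≤ 0.12 μg/mL → susceptible
Nafcillin: 0.12 μg/mL is ≤ 0.5 μg/mL — S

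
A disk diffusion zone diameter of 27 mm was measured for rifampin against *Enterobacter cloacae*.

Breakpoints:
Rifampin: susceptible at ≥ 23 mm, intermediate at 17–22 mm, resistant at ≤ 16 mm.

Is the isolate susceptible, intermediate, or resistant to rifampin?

Rifampin 27 mm: ≥ 23 mm — susceptible

S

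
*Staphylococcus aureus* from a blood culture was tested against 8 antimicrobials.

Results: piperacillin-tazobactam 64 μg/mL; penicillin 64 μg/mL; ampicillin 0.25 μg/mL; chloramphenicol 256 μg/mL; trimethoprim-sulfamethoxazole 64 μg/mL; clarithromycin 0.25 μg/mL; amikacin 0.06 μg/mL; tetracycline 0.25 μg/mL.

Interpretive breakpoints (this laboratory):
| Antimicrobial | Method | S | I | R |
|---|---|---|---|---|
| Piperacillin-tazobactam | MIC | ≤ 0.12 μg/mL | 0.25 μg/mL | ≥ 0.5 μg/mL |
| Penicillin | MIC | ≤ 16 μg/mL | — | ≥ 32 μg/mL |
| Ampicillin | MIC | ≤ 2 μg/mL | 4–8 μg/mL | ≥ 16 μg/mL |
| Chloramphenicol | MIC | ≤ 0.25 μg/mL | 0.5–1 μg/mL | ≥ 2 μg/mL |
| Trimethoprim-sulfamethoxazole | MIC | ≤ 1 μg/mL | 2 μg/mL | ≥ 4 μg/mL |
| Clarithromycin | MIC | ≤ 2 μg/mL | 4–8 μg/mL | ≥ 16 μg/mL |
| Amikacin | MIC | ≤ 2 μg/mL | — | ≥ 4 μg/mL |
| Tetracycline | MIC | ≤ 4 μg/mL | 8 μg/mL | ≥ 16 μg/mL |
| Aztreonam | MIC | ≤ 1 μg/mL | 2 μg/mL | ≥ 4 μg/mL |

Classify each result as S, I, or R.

Piperacillin-tazobactam 64 μg/mL: ≥ 0.5 μg/mL → resistant
Penicillin 64 μg/mL: ≥ 32 μg/mL → Resistant
Ampicillin: 0.25 μg/mL is ≤ 2 μg/mL → susceptible
Chloramphenicol (256 μg/mL) ≥ 2 μg/mL ⇒ R
Trimethoprim-sulfamethoxazole 64 μg/mL: ≥ 4 μg/mL ⇒ R
Clarithromycin: 0.25 μg/mL is ≤ 2 μg/mL → S
Amikacin 0.06 μg/mL: ≤ 2 μg/mL — susceptible
Tetracycline (0.25 μg/mL) ≤ 4 μg/mL ⇒ S

R, R, S, R, R, S, S, S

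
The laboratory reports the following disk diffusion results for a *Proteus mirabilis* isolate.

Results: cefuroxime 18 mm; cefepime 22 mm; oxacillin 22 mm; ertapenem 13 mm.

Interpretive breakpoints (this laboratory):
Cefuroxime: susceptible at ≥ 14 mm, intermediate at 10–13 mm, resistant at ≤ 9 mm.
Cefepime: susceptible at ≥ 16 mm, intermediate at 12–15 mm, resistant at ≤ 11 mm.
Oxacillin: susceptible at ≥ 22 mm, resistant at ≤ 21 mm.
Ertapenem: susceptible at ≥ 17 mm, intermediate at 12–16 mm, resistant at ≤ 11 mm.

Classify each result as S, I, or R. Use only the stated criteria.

S, S, S, I

Cefuroxime (18 mm) ≥ 14 mm — Susceptible
Cefepime 22 mm: ≥ 16 mm ⇒ Susceptible
Oxacillin 22 mm: ≥ 22 mm → S
Ertapenem: 13 mm is in 12–16 mm — Intermediate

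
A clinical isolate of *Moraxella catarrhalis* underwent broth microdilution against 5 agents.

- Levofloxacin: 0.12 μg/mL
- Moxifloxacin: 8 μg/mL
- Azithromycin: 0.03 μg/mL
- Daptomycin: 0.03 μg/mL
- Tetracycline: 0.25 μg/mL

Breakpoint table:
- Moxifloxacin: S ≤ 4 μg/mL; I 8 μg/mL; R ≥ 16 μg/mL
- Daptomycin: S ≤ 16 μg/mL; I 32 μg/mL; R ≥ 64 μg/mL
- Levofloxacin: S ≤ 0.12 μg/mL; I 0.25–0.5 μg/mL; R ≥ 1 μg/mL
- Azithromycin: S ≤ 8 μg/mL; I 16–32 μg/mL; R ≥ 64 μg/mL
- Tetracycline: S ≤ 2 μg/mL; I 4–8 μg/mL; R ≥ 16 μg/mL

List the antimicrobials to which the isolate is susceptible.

Levofloxacin (0.12 μg/mL) ≤ 0.12 μg/mL — Susceptible
Moxifloxacin 8 μg/mL: = 8 μg/mL — Intermediate
Azithromycin: 0.03 μg/mL is ≤ 8 μg/mL ⇒ susceptible
Daptomycin: 0.03 μg/mL is ≤ 16 μg/mL — Susceptible
Tetracycline 0.25 μg/mL: ≤ 2 μg/mL — Susceptible

levofloxacin, azithromycin, daptomycin, tetracycline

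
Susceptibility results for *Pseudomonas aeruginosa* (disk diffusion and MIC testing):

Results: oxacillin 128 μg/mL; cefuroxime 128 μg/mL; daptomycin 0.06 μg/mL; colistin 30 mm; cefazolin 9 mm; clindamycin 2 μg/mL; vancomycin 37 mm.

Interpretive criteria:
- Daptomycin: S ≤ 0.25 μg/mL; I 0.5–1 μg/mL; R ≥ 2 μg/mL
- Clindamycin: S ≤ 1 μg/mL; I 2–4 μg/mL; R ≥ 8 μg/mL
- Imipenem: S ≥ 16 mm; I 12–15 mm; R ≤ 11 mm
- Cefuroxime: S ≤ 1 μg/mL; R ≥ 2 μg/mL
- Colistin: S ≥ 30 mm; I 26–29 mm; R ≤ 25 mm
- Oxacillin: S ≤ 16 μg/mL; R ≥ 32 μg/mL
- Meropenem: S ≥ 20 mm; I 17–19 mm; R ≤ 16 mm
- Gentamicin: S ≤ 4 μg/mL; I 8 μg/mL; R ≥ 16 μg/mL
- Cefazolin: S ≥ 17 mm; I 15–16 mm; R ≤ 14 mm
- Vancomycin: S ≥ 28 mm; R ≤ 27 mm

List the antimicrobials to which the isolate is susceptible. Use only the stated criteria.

Oxacillin: 128 μg/mL is ≥ 32 μg/mL ⇒ Resistant
Cefuroxime 128 μg/mL: ≥ 2 μg/mL ⇒ Resistant
Daptomycin 0.06 μg/mL: ≤ 0.25 μg/mL — Susceptible
Colistin (30 mm) ≥ 30 mm → S
Cefazolin 9 mm: ≤ 14 mm ⇒ R
Clindamycin 2 μg/mL: in 2–4 μg/mL — intermediate
Vancomycin (37 mm) ≥ 28 mm → S

daptomycin, colistin, vancomycin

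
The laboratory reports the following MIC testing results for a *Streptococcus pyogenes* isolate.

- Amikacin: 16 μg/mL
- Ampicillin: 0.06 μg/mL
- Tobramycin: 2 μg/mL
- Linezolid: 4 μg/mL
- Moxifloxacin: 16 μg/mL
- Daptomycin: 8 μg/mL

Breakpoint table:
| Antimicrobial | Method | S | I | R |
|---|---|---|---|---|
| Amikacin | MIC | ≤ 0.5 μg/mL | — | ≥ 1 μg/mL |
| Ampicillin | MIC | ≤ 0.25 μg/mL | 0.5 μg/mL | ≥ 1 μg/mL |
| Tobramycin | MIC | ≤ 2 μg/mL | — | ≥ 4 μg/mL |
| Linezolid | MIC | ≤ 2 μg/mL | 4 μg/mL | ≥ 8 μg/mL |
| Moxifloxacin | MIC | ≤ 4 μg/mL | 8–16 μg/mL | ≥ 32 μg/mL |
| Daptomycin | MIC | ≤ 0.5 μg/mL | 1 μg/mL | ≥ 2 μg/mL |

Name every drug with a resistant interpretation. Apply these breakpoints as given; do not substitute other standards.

amikacin, daptomycin

Amikacin (16 μg/mL) ≥ 1 μg/mL → resistant
Ampicillin 0.06 μg/mL: ≤ 0.25 μg/mL — susceptible
Tobramycin: 2 μg/mL is ≤ 2 μg/mL — susceptible
Linezolid (4 μg/mL) = 4 μg/mL — I
Moxifloxacin (16 μg/mL) in 8–16 μg/mL → I
Daptomycin: 8 μg/mL is ≥ 2 μg/mL ⇒ Resistant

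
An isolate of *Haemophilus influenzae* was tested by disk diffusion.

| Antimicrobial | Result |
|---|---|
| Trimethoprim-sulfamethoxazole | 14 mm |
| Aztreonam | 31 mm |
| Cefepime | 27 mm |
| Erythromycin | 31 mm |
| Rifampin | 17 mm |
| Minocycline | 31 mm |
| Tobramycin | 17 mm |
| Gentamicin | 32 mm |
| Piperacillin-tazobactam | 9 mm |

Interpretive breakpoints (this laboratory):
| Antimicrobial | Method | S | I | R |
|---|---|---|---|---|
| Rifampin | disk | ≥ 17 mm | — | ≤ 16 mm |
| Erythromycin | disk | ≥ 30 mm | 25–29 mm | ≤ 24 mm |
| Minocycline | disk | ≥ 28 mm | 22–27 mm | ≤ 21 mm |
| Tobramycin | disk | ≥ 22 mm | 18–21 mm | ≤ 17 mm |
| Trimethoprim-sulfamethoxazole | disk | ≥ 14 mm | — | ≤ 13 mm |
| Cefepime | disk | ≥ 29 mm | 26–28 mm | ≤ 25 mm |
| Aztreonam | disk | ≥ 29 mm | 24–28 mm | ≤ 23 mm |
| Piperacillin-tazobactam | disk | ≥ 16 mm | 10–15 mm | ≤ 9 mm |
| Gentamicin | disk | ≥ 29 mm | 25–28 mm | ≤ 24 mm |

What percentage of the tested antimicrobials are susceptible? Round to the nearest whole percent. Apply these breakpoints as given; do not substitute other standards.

67%

Trimethoprim-sulfamethoxazole: 14 mm is ≥ 14 mm → S
Aztreonam (31 mm) ≥ 29 mm ⇒ susceptible
Cefepime: 27 mm is in 26–28 mm — Intermediate
Erythromycin (31 mm) ≥ 30 mm — S
Rifampin 17 mm: ≥ 17 mm ⇒ Susceptible
Minocycline: 31 mm is ≥ 28 mm → susceptible
Tobramycin (17 mm) ≤ 17 mm ⇒ resistant
Gentamicin (32 mm) ≥ 29 mm → susceptible
Piperacillin-tazobactam: 9 mm is ≤ 9 mm → R
Susceptible: 6/9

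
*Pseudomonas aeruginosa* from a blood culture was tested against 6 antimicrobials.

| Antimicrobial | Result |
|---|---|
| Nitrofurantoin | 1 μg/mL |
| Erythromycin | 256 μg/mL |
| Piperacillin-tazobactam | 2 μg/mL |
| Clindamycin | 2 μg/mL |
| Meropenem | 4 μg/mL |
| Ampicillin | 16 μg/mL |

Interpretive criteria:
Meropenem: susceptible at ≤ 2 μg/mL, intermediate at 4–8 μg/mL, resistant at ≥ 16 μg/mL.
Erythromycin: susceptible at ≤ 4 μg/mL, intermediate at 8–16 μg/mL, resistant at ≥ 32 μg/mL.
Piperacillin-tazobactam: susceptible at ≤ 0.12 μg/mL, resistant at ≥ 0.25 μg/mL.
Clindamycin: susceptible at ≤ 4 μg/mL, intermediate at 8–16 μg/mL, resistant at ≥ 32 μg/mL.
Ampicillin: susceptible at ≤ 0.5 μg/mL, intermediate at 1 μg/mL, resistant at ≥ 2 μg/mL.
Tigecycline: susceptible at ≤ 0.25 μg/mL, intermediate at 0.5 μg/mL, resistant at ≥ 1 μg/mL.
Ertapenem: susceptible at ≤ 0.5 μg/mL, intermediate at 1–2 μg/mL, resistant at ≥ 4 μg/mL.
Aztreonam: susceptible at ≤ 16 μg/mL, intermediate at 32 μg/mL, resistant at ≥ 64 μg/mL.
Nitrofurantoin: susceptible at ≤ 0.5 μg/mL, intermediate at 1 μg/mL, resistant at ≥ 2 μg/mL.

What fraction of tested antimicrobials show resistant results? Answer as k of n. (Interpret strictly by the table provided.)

3 of 6

Nitrofurantoin (1 μg/mL) = 1 μg/mL → I
Erythromycin 256 μg/mL: ≥ 32 μg/mL — Resistant
Piperacillin-tazobactam 2 μg/mL: ≥ 0.25 μg/mL — R
Clindamycin (2 μg/mL) ≤ 4 μg/mL ⇒ Susceptible
Meropenem 4 μg/mL: in 4–8 μg/mL → Intermediate
Ampicillin: 16 μg/mL is ≥ 2 μg/mL — resistant
Resistant: 3/6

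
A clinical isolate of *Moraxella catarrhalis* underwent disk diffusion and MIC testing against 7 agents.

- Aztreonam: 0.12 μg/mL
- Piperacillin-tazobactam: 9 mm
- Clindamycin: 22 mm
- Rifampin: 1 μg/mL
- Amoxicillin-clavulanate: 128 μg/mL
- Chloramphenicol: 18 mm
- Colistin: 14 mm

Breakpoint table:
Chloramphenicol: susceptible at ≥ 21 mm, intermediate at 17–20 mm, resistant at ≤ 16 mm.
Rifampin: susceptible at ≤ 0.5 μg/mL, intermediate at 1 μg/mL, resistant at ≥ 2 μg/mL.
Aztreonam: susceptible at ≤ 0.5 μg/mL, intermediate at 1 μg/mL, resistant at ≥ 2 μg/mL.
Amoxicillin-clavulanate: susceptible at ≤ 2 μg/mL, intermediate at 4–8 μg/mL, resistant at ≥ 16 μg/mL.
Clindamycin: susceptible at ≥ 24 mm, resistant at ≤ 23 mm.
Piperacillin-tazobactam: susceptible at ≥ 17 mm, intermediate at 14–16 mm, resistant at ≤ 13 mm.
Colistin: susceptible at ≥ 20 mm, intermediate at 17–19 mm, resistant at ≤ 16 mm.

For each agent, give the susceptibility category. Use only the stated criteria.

S, R, R, I, R, I, R

Aztreonam 0.12 μg/mL: ≤ 0.5 μg/mL — Susceptible
Piperacillin-tazobactam 9 mm: ≤ 13 mm ⇒ R
Clindamycin 22 mm: ≤ 23 mm — Resistant
Rifampin: 1 μg/mL is = 1 μg/mL — Intermediate
Amoxicillin-clavulanate (128 μg/mL) ≥ 16 μg/mL → R
Chloramphenicol (18 mm) in 17–20 mm → I
Colistin (14 mm) ≤ 16 mm — resistant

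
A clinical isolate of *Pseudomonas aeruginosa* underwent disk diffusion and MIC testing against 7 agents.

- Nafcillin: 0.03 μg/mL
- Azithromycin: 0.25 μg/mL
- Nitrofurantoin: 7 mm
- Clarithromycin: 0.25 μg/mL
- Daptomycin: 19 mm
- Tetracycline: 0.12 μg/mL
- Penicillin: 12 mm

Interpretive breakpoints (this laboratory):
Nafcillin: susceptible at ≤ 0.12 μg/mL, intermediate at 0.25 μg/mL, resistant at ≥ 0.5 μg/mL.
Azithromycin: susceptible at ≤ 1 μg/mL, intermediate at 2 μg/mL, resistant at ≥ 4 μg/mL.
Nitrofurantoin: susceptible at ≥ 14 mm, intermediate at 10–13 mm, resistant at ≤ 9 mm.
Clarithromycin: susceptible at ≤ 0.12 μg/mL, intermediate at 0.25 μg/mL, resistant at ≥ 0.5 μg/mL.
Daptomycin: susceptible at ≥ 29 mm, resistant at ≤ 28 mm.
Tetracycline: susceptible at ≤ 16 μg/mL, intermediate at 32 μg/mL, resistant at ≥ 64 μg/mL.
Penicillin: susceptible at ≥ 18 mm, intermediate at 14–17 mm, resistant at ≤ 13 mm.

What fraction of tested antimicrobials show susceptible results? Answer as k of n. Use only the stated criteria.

3 of 7

Nafcillin (0.03 μg/mL) ≤ 0.12 μg/mL ⇒ S
Azithromycin: 0.25 μg/mL is ≤ 1 μg/mL → S
Nitrofurantoin: 7 mm is ≤ 9 mm → resistant
Clarithromycin: 0.25 μg/mL is = 0.25 μg/mL ⇒ I
Daptomycin: 19 mm is ≤ 28 mm — resistant
Tetracycline: 0.12 μg/mL is ≤ 16 μg/mL ⇒ Susceptible
Penicillin (12 mm) ≤ 13 mm → resistant
Susceptible: 3/7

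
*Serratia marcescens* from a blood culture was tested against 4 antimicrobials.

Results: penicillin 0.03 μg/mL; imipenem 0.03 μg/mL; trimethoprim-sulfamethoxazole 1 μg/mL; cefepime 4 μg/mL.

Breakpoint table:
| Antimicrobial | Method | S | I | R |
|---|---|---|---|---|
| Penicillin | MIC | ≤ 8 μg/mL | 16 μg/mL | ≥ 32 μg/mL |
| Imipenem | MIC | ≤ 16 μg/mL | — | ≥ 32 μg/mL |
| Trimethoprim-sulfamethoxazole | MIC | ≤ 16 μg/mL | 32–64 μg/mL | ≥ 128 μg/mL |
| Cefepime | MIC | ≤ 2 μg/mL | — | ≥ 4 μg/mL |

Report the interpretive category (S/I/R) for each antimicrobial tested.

Penicillin (0.03 μg/mL) ≤ 8 μg/mL ⇒ Susceptible
Imipenem 0.03 μg/mL: ≤ 16 μg/mL → susceptible
Trimethoprim-sulfamethoxazole 1 μg/mL: ≤ 16 μg/mL — Susceptible
Cefepime 4 μg/mL: ≥ 4 μg/mL ⇒ resistant

S, S, S, R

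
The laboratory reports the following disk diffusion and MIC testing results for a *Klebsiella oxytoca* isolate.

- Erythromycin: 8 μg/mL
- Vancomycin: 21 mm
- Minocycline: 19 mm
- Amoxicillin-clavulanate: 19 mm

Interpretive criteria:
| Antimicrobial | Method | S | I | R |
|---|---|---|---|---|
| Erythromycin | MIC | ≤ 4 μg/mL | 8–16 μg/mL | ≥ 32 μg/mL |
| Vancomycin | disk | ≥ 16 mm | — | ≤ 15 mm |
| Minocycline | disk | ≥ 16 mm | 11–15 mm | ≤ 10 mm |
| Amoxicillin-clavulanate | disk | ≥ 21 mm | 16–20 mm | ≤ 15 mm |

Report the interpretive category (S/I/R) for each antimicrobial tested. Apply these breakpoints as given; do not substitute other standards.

Erythromycin 8 μg/mL: in 8–16 μg/mL — I
Vancomycin: 21 mm is ≥ 16 mm → Susceptible
Minocycline 19 mm: ≥ 16 mm — susceptible
Amoxicillin-clavulanate: 19 mm is in 16–20 mm → intermediate

I, S, S, I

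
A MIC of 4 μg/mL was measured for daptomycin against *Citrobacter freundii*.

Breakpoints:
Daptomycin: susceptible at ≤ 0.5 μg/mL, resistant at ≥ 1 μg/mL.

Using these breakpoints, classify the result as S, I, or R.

R

Daptomycin: 4 μg/mL is ≥ 1 μg/mL ⇒ R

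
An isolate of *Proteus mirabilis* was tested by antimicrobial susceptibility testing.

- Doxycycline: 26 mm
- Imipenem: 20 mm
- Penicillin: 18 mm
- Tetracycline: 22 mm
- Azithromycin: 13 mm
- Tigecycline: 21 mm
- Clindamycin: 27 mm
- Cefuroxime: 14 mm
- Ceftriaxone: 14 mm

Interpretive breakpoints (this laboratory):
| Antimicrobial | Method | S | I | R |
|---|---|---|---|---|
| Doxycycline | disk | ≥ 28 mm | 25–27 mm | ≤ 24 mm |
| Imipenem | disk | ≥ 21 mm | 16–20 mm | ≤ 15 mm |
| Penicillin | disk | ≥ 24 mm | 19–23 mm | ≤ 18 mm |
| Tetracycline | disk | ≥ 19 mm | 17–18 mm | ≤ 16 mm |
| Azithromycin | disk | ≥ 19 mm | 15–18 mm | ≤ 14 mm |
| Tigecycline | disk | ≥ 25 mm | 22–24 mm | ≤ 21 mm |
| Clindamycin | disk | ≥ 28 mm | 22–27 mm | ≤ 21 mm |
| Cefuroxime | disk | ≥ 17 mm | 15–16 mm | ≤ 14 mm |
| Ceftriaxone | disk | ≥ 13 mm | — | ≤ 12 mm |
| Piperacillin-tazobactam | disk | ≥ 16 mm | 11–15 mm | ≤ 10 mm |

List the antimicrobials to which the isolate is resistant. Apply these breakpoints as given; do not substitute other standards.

Doxycycline 26 mm: in 25–27 mm → Intermediate
Imipenem (20 mm) in 16–20 mm — I
Penicillin: 18 mm is ≤ 18 mm — resistant
Tetracycline: 22 mm is ≥ 19 mm — susceptible
Azithromycin (13 mm) ≤ 14 mm — resistant
Tigecycline (21 mm) ≤ 21 mm → Resistant
Clindamycin (27 mm) in 22–27 mm → Intermediate
Cefuroxime: 14 mm is ≤ 14 mm → resistant
Ceftriaxone (14 mm) ≥ 13 mm ⇒ Susceptible

penicillin, azithromycin, tigecycline, cefuroxime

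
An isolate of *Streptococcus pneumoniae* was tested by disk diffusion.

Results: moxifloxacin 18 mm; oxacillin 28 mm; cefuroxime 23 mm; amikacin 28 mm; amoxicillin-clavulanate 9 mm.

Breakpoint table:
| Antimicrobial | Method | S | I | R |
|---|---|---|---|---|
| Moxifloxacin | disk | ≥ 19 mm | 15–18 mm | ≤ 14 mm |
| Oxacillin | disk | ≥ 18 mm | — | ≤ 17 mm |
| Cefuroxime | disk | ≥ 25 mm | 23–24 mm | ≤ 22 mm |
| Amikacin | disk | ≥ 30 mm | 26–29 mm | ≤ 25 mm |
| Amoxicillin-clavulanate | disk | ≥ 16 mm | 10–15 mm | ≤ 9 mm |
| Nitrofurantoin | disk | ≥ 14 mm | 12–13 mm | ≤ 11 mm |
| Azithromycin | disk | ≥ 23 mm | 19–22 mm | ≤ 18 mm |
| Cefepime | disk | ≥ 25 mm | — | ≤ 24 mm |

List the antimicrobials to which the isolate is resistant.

Moxifloxacin (18 mm) in 15–18 mm ⇒ I
Oxacillin (28 mm) ≥ 18 mm ⇒ S
Cefuroxime: 23 mm is in 23–24 mm — intermediate
Amikacin (28 mm) in 26–29 mm ⇒ Intermediate
Amoxicillin-clavulanate (9 mm) ≤ 9 mm — Resistant

amoxicillin-clavulanate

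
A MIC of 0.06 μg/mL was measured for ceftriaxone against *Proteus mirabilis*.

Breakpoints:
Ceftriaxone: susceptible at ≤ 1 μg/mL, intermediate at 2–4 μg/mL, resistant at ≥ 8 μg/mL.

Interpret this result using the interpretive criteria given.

Susceptible

Ceftriaxone (0.06 μg/mL) ≤ 1 μg/mL ⇒ Susceptible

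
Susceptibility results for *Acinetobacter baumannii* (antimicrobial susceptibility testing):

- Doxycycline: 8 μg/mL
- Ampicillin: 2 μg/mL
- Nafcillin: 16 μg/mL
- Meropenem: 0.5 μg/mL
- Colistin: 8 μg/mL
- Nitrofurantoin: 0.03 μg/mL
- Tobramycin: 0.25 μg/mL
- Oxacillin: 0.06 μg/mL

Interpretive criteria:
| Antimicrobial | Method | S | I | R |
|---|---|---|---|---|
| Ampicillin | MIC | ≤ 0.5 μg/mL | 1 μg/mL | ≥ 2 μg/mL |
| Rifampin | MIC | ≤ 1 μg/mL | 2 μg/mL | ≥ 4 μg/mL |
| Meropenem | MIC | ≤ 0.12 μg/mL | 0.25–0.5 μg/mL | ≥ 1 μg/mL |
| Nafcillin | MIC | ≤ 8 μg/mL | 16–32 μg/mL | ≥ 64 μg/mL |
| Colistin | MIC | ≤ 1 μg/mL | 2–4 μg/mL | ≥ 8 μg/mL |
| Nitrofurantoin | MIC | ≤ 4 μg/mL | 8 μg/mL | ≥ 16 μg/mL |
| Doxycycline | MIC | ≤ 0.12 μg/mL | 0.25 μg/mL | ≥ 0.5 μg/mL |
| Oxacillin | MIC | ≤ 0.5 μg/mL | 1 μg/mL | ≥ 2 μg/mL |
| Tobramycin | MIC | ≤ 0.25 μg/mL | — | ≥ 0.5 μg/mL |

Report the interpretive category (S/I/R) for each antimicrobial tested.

Doxycycline 8 μg/mL: ≥ 0.5 μg/mL → R
Ampicillin: 2 μg/mL is ≥ 2 μg/mL → R
Nafcillin (16 μg/mL) in 16–32 μg/mL — I
Meropenem 0.5 μg/mL: in 0.25–0.5 μg/mL — intermediate
Colistin: 8 μg/mL is ≥ 8 μg/mL — R
Nitrofurantoin 0.03 μg/mL: ≤ 4 μg/mL → Susceptible
Tobramycin: 0.25 μg/mL is ≤ 0.25 μg/mL — S
Oxacillin (0.06 μg/mL) ≤ 0.5 μg/mL ⇒ S

R, R, I, I, R, S, S, S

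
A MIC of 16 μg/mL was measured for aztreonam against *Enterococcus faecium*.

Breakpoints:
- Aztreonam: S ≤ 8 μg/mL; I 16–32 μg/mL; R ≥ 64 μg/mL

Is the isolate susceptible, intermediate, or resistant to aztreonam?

Aztreonam: 16 μg/mL is in 16–32 μg/mL ⇒ I

I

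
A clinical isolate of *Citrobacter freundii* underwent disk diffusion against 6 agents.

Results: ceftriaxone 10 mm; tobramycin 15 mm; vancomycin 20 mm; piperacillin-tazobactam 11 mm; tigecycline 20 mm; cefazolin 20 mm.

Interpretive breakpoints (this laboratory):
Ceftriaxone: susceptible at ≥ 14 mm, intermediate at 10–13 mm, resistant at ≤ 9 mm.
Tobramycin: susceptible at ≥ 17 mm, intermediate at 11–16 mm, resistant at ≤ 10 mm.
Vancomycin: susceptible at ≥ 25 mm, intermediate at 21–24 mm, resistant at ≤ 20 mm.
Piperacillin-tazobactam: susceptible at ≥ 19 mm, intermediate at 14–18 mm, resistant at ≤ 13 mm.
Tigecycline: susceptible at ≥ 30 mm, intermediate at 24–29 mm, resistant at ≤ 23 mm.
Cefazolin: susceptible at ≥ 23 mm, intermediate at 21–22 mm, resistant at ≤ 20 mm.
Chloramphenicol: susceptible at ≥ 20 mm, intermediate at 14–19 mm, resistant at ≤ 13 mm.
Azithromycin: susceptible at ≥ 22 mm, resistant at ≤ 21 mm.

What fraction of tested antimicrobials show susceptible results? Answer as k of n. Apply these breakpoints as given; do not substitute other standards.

0 of 6

Ceftriaxone (10 mm) in 10–13 mm ⇒ Intermediate
Tobramycin: 15 mm is in 11–16 mm ⇒ intermediate
Vancomycin 20 mm: ≤ 20 mm — resistant
Piperacillin-tazobactam: 11 mm is ≤ 13 mm → Resistant
Tigecycline (20 mm) ≤ 23 mm ⇒ R
Cefazolin (20 mm) ≤ 20 mm ⇒ resistant
Susceptible: 0/6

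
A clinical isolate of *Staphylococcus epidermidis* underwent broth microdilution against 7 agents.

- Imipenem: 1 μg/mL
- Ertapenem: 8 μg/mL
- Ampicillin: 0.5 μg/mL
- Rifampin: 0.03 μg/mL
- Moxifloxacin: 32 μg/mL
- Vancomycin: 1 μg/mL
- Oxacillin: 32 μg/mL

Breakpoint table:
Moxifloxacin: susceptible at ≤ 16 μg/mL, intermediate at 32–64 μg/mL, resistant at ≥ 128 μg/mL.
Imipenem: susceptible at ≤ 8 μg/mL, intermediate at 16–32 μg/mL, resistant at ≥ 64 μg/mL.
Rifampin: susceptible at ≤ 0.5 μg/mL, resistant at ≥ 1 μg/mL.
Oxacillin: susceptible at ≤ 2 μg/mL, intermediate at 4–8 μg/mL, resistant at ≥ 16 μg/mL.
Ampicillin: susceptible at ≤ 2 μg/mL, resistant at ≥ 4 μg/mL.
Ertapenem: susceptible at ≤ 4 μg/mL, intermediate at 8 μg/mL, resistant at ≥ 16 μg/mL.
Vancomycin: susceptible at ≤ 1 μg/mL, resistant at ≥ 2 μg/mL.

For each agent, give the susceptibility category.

Imipenem 1 μg/mL: ≤ 8 μg/mL → Susceptible
Ertapenem 8 μg/mL: = 8 μg/mL — Intermediate
Ampicillin: 0.5 μg/mL is ≤ 2 μg/mL — S
Rifampin: 0.03 μg/mL is ≤ 0.5 μg/mL ⇒ Susceptible
Moxifloxacin: 32 μg/mL is in 32–64 μg/mL ⇒ intermediate
Vancomycin 1 μg/mL: ≤ 1 μg/mL — Susceptible
Oxacillin 32 μg/mL: ≥ 16 μg/mL ⇒ resistant

S, I, S, S, I, S, R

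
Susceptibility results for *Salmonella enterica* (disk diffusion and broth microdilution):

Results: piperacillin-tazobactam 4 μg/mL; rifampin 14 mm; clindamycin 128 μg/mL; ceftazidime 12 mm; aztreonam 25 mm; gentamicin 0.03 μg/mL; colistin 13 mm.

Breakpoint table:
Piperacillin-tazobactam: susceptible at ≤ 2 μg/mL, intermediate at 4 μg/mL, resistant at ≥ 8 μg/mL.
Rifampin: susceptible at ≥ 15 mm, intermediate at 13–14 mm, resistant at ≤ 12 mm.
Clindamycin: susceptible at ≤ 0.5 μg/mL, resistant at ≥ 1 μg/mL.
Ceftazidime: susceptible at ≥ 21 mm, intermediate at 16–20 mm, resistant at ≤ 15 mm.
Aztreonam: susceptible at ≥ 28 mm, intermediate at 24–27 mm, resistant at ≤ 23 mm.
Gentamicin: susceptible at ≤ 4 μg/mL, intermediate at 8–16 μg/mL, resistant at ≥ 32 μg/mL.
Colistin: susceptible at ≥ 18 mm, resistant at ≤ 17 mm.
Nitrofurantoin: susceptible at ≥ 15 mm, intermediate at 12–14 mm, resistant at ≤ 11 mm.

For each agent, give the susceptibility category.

Piperacillin-tazobactam (4 μg/mL) = 4 μg/mL — intermediate
Rifampin: 14 mm is in 13–14 mm — I
Clindamycin 128 μg/mL: ≥ 1 μg/mL → Resistant
Ceftazidime (12 mm) ≤ 15 mm → Resistant
Aztreonam 25 mm: in 24–27 mm — Intermediate
Gentamicin (0.03 μg/mL) ≤ 4 μg/mL → S
Colistin: 13 mm is ≤ 17 mm ⇒ resistant

I, I, R, R, I, S, R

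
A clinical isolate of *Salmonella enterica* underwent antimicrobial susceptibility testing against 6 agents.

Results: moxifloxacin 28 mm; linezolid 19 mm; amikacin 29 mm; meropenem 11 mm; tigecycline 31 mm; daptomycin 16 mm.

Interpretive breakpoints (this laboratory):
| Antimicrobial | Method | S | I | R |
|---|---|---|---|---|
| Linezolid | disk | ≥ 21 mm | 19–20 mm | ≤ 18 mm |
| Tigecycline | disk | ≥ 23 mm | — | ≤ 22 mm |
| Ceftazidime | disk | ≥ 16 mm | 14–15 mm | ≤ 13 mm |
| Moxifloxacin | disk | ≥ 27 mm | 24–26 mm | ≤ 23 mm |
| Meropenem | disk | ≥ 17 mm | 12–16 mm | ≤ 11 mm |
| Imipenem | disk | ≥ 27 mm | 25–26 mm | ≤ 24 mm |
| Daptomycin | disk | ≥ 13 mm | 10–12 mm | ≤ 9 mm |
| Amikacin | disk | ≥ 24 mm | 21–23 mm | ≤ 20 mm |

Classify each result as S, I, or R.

Moxifloxacin 28 mm: ≥ 27 mm → S
Linezolid (19 mm) in 19–20 mm → Intermediate
Amikacin (29 mm) ≥ 24 mm → susceptible
Meropenem 11 mm: ≤ 11 mm ⇒ resistant
Tigecycline 31 mm: ≥ 23 mm ⇒ Susceptible
Daptomycin: 16 mm is ≥ 13 mm ⇒ Susceptible

S, I, S, R, S, S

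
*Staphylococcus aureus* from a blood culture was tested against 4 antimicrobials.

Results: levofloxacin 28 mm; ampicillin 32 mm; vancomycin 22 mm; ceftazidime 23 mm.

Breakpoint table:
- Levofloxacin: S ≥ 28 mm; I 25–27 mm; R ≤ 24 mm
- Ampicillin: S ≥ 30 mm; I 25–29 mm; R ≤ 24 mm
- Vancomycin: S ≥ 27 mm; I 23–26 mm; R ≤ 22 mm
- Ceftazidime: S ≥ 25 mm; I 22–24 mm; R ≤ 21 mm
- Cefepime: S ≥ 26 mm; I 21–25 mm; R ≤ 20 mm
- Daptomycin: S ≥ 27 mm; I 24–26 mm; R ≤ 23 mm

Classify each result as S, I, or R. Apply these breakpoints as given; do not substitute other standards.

Levofloxacin (28 mm) ≥ 28 mm ⇒ Susceptible
Ampicillin (32 mm) ≥ 30 mm ⇒ Susceptible
Vancomycin: 22 mm is ≤ 22 mm ⇒ resistant
Ceftazidime (23 mm) in 22–24 mm ⇒ intermediate

S, S, R, I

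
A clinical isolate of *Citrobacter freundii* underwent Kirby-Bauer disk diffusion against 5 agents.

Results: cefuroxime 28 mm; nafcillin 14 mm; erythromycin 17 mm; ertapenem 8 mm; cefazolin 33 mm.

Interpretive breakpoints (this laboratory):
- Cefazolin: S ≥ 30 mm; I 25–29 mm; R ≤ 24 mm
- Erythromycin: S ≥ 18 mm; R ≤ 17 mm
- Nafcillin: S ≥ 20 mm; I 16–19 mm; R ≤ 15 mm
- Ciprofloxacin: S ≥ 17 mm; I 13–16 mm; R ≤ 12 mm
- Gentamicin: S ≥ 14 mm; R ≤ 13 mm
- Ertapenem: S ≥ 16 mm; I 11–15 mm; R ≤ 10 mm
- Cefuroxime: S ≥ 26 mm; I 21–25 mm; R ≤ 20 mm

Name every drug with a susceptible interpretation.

cefuroxime, cefazolin

Cefuroxime (28 mm) ≥ 26 mm → Susceptible
Nafcillin 14 mm: ≤ 15 mm → resistant
Erythromycin (17 mm) ≤ 17 mm → Resistant
Ertapenem: 8 mm is ≤ 10 mm → R
Cefazolin (33 mm) ≥ 30 mm → S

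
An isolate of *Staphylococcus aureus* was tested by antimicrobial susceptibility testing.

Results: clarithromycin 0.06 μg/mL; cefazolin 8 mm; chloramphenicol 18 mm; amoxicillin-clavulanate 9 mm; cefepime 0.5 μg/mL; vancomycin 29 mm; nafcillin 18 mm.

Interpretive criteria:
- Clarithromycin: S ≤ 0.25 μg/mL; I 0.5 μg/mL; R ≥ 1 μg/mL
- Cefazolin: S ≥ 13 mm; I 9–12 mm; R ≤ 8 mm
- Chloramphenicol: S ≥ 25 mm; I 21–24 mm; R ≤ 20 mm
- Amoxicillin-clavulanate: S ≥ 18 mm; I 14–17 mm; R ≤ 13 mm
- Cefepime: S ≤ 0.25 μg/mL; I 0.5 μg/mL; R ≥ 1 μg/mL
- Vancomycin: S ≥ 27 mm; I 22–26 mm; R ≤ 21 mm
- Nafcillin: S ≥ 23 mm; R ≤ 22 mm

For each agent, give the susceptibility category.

S, R, R, R, I, S, R

Clarithromycin 0.06 μg/mL: ≤ 0.25 μg/mL — S
Cefazolin (8 mm) ≤ 8 mm → R
Chloramphenicol 18 mm: ≤ 20 mm ⇒ Resistant
Amoxicillin-clavulanate 9 mm: ≤ 13 mm → resistant
Cefepime: 0.5 μg/mL is = 0.5 μg/mL ⇒ Intermediate
Vancomycin: 29 mm is ≥ 27 mm → Susceptible
Nafcillin: 18 mm is ≤ 22 mm → resistant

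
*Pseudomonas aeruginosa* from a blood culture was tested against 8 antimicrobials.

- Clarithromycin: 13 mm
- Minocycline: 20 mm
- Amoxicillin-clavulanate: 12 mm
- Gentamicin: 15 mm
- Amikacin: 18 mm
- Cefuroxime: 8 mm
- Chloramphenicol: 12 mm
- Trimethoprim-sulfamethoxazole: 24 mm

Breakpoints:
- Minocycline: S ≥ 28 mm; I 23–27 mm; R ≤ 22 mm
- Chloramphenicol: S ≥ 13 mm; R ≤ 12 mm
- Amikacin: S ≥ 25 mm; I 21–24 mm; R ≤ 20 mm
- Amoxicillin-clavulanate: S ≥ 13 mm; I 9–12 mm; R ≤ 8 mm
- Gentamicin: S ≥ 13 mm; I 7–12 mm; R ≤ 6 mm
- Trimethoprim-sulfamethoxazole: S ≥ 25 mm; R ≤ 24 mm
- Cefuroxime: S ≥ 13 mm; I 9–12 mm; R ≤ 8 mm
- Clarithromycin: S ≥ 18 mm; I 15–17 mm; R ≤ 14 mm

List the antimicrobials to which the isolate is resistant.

clarithromycin, minocycline, amikacin, cefuroxime, chloramphenicol, trimethoprim-sulfamethoxazole

Clarithromycin: 13 mm is ≤ 14 mm → R
Minocycline: 20 mm is ≤ 22 mm — Resistant
Amoxicillin-clavulanate (12 mm) in 9–12 mm → I
Gentamicin (15 mm) ≥ 13 mm ⇒ S
Amikacin 18 mm: ≤ 20 mm → resistant
Cefuroxime 8 mm: ≤ 8 mm ⇒ resistant
Chloramphenicol 12 mm: ≤ 12 mm — Resistant
Trimethoprim-sulfamethoxazole 24 mm: ≤ 24 mm → R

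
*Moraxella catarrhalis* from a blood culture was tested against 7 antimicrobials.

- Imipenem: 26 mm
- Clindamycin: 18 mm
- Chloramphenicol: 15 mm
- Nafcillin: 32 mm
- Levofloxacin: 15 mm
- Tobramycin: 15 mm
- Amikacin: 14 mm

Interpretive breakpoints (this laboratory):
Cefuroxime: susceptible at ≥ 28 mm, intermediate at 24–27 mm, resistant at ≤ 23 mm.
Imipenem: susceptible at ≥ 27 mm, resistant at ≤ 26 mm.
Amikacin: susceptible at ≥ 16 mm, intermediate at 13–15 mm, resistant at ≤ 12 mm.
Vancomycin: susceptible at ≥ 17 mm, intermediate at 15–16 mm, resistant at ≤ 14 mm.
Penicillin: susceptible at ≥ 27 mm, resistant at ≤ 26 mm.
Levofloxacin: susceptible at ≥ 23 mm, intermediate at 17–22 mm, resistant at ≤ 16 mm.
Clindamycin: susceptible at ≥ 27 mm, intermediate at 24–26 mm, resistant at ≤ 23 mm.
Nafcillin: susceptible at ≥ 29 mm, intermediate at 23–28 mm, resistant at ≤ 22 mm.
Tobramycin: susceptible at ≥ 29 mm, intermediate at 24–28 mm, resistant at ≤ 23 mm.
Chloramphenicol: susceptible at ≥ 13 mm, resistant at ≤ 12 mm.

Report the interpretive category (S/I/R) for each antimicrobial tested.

R, R, S, S, R, R, I

Imipenem 26 mm: ≤ 26 mm ⇒ resistant
Clindamycin 18 mm: ≤ 23 mm → R
Chloramphenicol: 15 mm is ≥ 13 mm ⇒ Susceptible
Nafcillin 32 mm: ≥ 29 mm → susceptible
Levofloxacin 15 mm: ≤ 16 mm — resistant
Tobramycin: 15 mm is ≤ 23 mm → resistant
Amikacin: 14 mm is in 13–15 mm — Intermediate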